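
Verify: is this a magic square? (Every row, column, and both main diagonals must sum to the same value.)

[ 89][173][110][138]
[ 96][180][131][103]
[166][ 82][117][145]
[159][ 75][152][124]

Yes

Row 1: 89 + 173 + 110 + 138 = 510.
Row 2: 96 + 180 + 131 + 103 = 510.
Row 3: 166 + 82 + 117 + 145 = 510.
Row 4: 159 + 75 + 152 + 124 = 510.
Column 1: 89 + 96 + 166 + 159 = 510.
Column 2: 173 + 180 + 82 + 75 = 510.
Column 3: 110 + 131 + 117 + 152 = 510.
Column 4: 138 + 103 + 145 + 124 = 510.
Main diagonal: 89 + 180 + 117 + 124 = 510.
Anti-diagonal: 138 + 131 + 82 + 159 = 510.
All lines sum to 510.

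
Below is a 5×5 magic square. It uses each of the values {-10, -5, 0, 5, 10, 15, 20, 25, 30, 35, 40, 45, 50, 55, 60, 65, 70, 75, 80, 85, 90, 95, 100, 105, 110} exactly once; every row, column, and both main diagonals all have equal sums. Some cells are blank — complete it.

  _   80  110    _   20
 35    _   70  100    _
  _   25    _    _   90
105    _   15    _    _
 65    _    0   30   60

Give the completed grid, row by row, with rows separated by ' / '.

50 80 110 -10 20 / 35 40 70 100 5 / -5 25 55 85 90 / 105 10 15 45 75 / 65 95 0 30 60

The 25 entries sum to 1250, so each line sums to 1250/5 = 250.
Row 5 needs 250; the known cells sum to 155, so (5,2) = 95.
Using column 3: 110 + 70 + 15 + 0 + ? → (3,3) = 250 − 195 = 55.
Anti-diagonal must total 250; the given cells sum to 240, so (4,2) = 10.
Column 2 must total 250; the given cells sum to 210, so (2,2) = 40.
Row 2: 35 + 40 + 70 + 100 + ? = 250, so (2,5) = 5.
Column 5 must total 250; the given cells sum to 175, so (4,5) = 75.
Row 4: 105 + 10 + 15 + 75 + ? = 250, so (4,4) = 45.
Using main diagonal: 40 + 55 + 45 + 60 + ? → (1,1) = 250 − 200 = 50.
The remaining cell in row 1 is (1,4) = 250 − 260 = -10.
Column 1 must total 250; the given cells sum to 255, so (3,1) = -5.
The remaining cell in column 4 is (3,4) = 250 − 165 = 85.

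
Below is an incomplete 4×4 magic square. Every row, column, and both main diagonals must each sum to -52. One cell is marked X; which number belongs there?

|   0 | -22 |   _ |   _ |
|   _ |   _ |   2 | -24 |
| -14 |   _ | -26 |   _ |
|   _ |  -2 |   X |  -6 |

The remaining cell in main diagonal is (2,2) = -52 − (-32) = -20.
The remaining cell in row 2 is (2,1) = -52 − (-42) = -10.
Using column 1: 0 + (-10) + (-14) + ? → (4,1) = -52 − (-24) = -28.
Column 2: -22 + (-20) + (-2) + ? = -52, so (3,2) = -8.
From anti-diagonal, -52 − (2 + (-8) + (-28)) gives (1,4) = -18.
Row 1 needs -52; the known cells sum to -40, so (1,3) = -12.
Row 3: -14 + (-8) + (-26) + ? = -52, so (3,4) = -4.
The remaining cell in row 4 is (4,3) = -52 − (-36) = -16.

-16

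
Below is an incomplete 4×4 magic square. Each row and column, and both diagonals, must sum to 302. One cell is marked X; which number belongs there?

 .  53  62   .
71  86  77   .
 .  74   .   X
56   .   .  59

80

Row 2 must total 302; the given cells sum to 234, so (2,4) = 68.
Using column 2: 53 + 86 + 74 + ? → (4,2) = 302 − 213 = 89.
The remaining cell in anti-diagonal is (1,4) = 302 − 207 = 95.
The remaining cell in row 1 is (1,1) = 302 − 210 = 92.
Using row 4: 56 + 89 + 59 + ? → (4,3) = 302 − 204 = 98.
Column 1 must total 302; the given cells sum to 219, so (3,1) = 83.
Using column 3: 62 + 77 + 98 + ? → (3,3) = 302 − 237 = 65.
The remaining cell in column 4 is (3,4) = 302 − 222 = 80.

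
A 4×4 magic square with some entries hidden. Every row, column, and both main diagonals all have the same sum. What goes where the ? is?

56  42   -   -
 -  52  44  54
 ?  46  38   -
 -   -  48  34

Main diagonal is complete and sums to 180; that is the magic constant.
Row 2: 52 + 44 + 54 + ? = 180, so (2,1) = 30.
Using column 2: 42 + 52 + 46 + ? → (4,2) = 180 − 140 = 40.
From column 3, 180 − (44 + 38 + 48) gives (1,3) = 50.
Using row 1: 56 + 42 + 50 + ? → (1,4) = 180 − 148 = 32.
Row 4: 40 + 48 + 34 + ? = 180, so (4,1) = 58.
The remaining cell in column 1 is (3,1) = 180 − 144 = 36.

36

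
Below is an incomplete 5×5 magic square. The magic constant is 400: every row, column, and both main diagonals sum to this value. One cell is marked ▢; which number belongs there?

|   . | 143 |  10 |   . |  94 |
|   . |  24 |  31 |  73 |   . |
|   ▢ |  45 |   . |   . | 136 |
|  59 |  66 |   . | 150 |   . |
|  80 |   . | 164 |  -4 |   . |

Column 2: 143 + 24 + 45 + 66 + ? = 400, so (5,2) = 122.
From anti-diagonal, 400 − (94 + 73 + 66 + 80) gives (3,3) = 87.
Row 5: 80 + 122 + 164 + (-4) + ? = 400, so (5,5) = 38.
From column 3, 400 − (10 + 31 + 87 + 164) gives (4,3) = 108.
Using main diagonal: 24 + 87 + 150 + 38 + ? → (1,1) = 400 − 299 = 101.
Row 1 must total 400; the given cells sum to 348, so (1,4) = 52.
Row 4: 59 + 66 + 108 + 150 + ? = 400, so (4,5) = 17.
From column 4, 400 − (52 + 73 + 150 + (-4)) gives (3,4) = 129.
Column 5: 94 + 136 + 17 + 38 + ? = 400, so (2,5) = 115.
From row 2, 400 − (24 + 31 + 73 + 115) gives (2,1) = 157.
Row 3: 45 + 87 + 129 + 136 + ? = 400, so (3,1) = 3.

3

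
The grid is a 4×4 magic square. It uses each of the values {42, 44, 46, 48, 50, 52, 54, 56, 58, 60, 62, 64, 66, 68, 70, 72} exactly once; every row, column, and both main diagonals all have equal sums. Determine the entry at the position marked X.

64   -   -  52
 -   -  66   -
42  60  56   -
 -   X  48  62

68

The 16 entries sum to 912, so each line sums to 912/4 = 228.
Row 3: 42 + 60 + 56 + ? = 228, so (3,4) = 70.
From column 3, 228 − (66 + 56 + 48) gives (1,3) = 58.
Using column 4: 52 + 70 + 62 + ? → (2,4) = 228 − 184 = 44.
The remaining cell in main diagonal is (2,2) = 228 − 182 = 46.
Anti-diagonal needs 228; the known cells sum to 178, so (4,1) = 50.
From row 1, 228 − (64 + 58 + 52) gives (1,2) = 54.
Using row 2: 46 + 66 + 44 + ? → (2,1) = 228 − 156 = 72.
The remaining cell in row 4 is (4,2) = 228 − 160 = 68.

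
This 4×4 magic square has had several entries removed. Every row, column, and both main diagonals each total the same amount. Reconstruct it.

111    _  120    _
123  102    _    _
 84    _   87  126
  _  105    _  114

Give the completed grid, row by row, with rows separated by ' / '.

111 90 120 93 / 123 102 108 81 / 84 117 87 126 / 96 105 99 114

Main diagonal is already complete: 111 + 102 + 87 + 114 = 414, so that is the magic constant.
The remaining cell in row 3 is (3,2) = 414 − 297 = 117.
Column 1 needs 414; the known cells sum to 318, so (4,1) = 96.
Column 2: 102 + 117 + 105 + ? = 414, so (1,2) = 90.
Using row 1: 111 + 90 + 120 + ? → (1,4) = 414 − 321 = 93.
Using row 4: 96 + 105 + 114 + ? → (4,3) = 414 − 315 = 99.
The remaining cell in column 3 is (2,3) = 414 − 306 = 108.
Column 4 needs 414; the known cells sum to 333, so (2,4) = 81.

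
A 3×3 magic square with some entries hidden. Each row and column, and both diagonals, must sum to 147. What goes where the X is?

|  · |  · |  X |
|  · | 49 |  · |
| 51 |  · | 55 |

Row 3: 51 + 55 + ? = 147, so (3,2) = 41.
Column 2: 49 + 41 + ? = 147, so (1,2) = 57.
The remaining cell in main diagonal is (1,1) = 147 − 104 = 43.
Using anti-diagonal: 49 + 51 + ? → (1,3) = 147 − 100 = 47.

47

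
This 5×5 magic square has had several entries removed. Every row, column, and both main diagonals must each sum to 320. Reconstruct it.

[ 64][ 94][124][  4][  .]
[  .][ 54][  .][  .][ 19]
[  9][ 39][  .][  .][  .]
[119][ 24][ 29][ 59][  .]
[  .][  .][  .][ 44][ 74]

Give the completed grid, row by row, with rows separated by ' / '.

64 94 124 4 34 / 49 54 84 114 19 / 9 39 69 99 104 / 119 24 29 59 89 / 79 109 14 44 74

From row 1, 320 − (64 + 94 + 124 + 4) gives (1,5) = 34.
Row 4: 119 + 24 + 29 + 59 + ? = 320, so (4,5) = 89.
Column 2 must total 320; the given cells sum to 211, so (5,2) = 109.
Column 5: 34 + 19 + 89 + 74 + ? = 320, so (3,5) = 104.
From main diagonal, 320 − (64 + 54 + 59 + 74) gives (3,3) = 69.
Row 3 must total 320; the given cells sum to 221, so (3,4) = 99.
Using column 4: 4 + 99 + 59 + 44 + ? → (2,4) = 320 − 206 = 114.
The remaining cell in anti-diagonal is (5,1) = 320 − 241 = 79.
Using row 5: 79 + 109 + 44 + 74 + ? → (5,3) = 320 − 306 = 14.
Column 1 needs 320; the known cells sum to 271, so (2,1) = 49.
Column 3 needs 320; the known cells sum to 236, so (2,3) = 84.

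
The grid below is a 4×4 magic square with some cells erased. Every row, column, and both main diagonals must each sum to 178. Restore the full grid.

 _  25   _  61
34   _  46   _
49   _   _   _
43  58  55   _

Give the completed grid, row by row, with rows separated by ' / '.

Using row 4: 43 + 58 + 55 + ? → (4,4) = 178 − 156 = 22.
Column 1 needs 178; the known cells sum to 126, so (1,1) = 52.
Anti-diagonal: 61 + 46 + 43 + ? = 178, so (3,2) = 28.
Using row 1: 52 + 25 + 61 + ? → (1,3) = 178 − 138 = 40.
Using column 2: 25 + 28 + 58 + ? → (2,2) = 178 − 111 = 67.
The remaining cell in column 3 is (3,3) = 178 − 141 = 37.
Row 2 needs 178; the known cells sum to 147, so (2,4) = 31.
From row 3, 178 − (49 + 28 + 37) gives (3,4) = 64.

52 25 40 61 / 34 67 46 31 / 49 28 37 64 / 43 58 55 22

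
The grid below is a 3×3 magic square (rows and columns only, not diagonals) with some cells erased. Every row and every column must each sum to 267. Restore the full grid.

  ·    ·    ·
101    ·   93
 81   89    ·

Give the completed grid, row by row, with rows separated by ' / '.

85 105 77 / 101 73 93 / 81 89 97

Row 2: 101 + 93 + ? = 267, so (2,2) = 73.
Row 3: 81 + 89 + ? = 267, so (3,3) = 97.
From column 1, 267 − (101 + 81) gives (1,1) = 85.
The remaining cell in column 2 is (1,2) = 267 − 162 = 105.
Column 3 must total 267; the given cells sum to 190, so (1,3) = 77.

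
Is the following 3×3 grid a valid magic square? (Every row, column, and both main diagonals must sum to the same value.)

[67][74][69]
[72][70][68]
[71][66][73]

Yes

Row 1: 67 + 74 + 69 = 210.
Row 2: 72 + 70 + 68 = 210.
Row 3: 71 + 66 + 73 = 210.
Column 1: 67 + 72 + 71 = 210.
Column 2: 74 + 70 + 66 = 210.
Column 3: 69 + 68 + 73 = 210.
Main diagonal: 67 + 70 + 73 = 210.
Anti-diagonal: 69 + 70 + 71 = 210.
All lines sum to 210.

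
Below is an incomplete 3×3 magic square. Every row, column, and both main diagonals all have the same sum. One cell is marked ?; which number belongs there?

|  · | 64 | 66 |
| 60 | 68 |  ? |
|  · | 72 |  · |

Column 2 is complete and sums to 204; that is the magic constant.
Using row 1: 64 + 66 + ? → (1,1) = 204 − 130 = 74.
Row 2: 60 + 68 + ? = 204, so (2,3) = 76.

76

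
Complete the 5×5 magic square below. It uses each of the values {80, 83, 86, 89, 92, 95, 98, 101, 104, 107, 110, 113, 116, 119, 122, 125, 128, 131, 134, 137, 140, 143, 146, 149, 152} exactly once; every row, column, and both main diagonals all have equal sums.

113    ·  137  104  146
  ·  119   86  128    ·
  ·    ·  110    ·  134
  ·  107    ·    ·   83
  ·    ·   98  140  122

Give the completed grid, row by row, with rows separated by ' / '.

The 25 entries sum to 2900, so each line sums to 2900/5 = 580.
Row 1: 113 + 137 + 104 + 146 + ? = 580, so (1,2) = 80.
The remaining cell in column 3 is (4,3) = 580 − 431 = 149.
Column 5 needs 580; the known cells sum to 485, so (2,5) = 95.
Using main diagonal: 113 + 119 + 110 + 122 + ? → (4,4) = 580 − 464 = 116.
The remaining cell in anti-diagonal is (5,1) = 580 − 491 = 89.
Row 2 needs 580; the known cells sum to 428, so (2,1) = 152.
Using row 4: 107 + 149 + 116 + 83 + ? → (4,1) = 580 − 455 = 125.
The remaining cell in row 5 is (5,2) = 580 − 449 = 131.
The remaining cell in column 1 is (3,1) = 580 − 479 = 101.
From column 2, 580 − (80 + 119 + 107 + 131) gives (3,2) = 143.
From column 4, 580 − (104 + 128 + 116 + 140) gives (3,4) = 92.

113 80 137 104 146 / 152 119 86 128 95 / 101 143 110 92 134 / 125 107 149 116 83 / 89 131 98 140 122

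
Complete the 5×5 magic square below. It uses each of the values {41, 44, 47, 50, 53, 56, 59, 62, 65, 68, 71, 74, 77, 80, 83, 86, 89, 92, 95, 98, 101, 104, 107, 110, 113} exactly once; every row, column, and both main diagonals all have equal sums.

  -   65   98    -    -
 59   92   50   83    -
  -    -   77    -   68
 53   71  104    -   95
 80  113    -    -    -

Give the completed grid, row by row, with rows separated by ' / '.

The 25 entries sum to 1925, so each line sums to 1925/5 = 385.
From row 2, 385 − (59 + 92 + 50 + 83) gives (2,5) = 101.
Row 4: 53 + 71 + 104 + 95 + ? = 385, so (4,4) = 62.
The remaining cell in column 2 is (3,2) = 385 − 341 = 44.
Column 3: 98 + 50 + 77 + 104 + ? = 385, so (5,3) = 56.
From anti-diagonal, 385 − (83 + 77 + 71 + 80) gives (1,5) = 74.
The remaining cell in column 5 is (5,5) = 385 − 338 = 47.
Using main diagonal: 92 + 77 + 62 + 47 + ? → (1,1) = 385 − 278 = 107.
Row 1 needs 385; the known cells sum to 344, so (1,4) = 41.
The remaining cell in row 5 is (5,4) = 385 − 296 = 89.
Column 1: 107 + 59 + 53 + 80 + ? = 385, so (3,1) = 86.
Using column 4: 41 + 83 + 62 + 89 + ? → (3,4) = 385 − 275 = 110.

107 65 98 41 74 / 59 92 50 83 101 / 86 44 77 110 68 / 53 71 104 62 95 / 80 113 56 89 47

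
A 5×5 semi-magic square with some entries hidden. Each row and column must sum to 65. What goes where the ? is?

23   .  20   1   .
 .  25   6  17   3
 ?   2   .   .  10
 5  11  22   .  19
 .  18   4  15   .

Row 2: 25 + 6 + 17 + 3 + ? = 65, so (2,1) = 14.
From row 4, 65 − (5 + 11 + 22 + 19) gives (4,4) = 8.
The remaining cell in column 2 is (1,2) = 65 − 56 = 9.
Column 3 must total 65; the given cells sum to 52, so (3,3) = 13.
The remaining cell in column 4 is (3,4) = 65 − 41 = 24.
Row 1: 23 + 9 + 20 + 1 + ? = 65, so (1,5) = 12.
From row 3, 65 − (2 + 13 + 24 + 10) gives (3,1) = 16.

16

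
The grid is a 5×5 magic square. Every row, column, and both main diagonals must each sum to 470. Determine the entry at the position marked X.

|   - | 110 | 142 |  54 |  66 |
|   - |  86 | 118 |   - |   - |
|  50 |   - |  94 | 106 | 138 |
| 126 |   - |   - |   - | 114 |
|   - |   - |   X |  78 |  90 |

Row 1 needs 470; the known cells sum to 372, so (1,1) = 98.
Row 3: 50 + 94 + 106 + 138 + ? = 470, so (3,2) = 82.
From column 5, 470 − (66 + 138 + 114 + 90) gives (2,5) = 62.
Main diagonal: 98 + 86 + 94 + 90 + ? = 470, so (4,4) = 102.
Column 4: 54 + 106 + 102 + 78 + ? = 470, so (2,4) = 130.
Row 2: 86 + 118 + 130 + 62 + ? = 470, so (2,1) = 74.
Column 1: 98 + 74 + 50 + 126 + ? = 470, so (5,1) = 122.
Using anti-diagonal: 66 + 130 + 94 + 122 + ? → (4,2) = 470 − 412 = 58.
From row 4, 470 − (126 + 58 + 102 + 114) gives (4,3) = 70.
Column 2: 110 + 86 + 82 + 58 + ? = 470, so (5,2) = 134.
Using column 3: 142 + 118 + 94 + 70 + ? → (5,3) = 470 − 424 = 46.

46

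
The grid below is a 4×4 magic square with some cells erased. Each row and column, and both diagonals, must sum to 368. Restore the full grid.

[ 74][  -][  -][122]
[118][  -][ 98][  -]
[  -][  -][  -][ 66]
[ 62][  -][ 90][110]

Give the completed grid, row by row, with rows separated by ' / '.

Using row 4: 62 + 90 + 110 + ? → (4,2) = 368 − 262 = 106.
Using column 1: 74 + 118 + 62 + ? → (3,1) = 368 − 254 = 114.
From column 4, 368 − (122 + 66 + 110) gives (2,4) = 70.
Anti-diagonal needs 368; the known cells sum to 282, so (3,2) = 86.
From row 2, 368 − (118 + 98 + 70) gives (2,2) = 82.
From row 3, 368 − (114 + 86 + 66) gives (3,3) = 102.
Column 2: 82 + 86 + 106 + ? = 368, so (1,2) = 94.
Column 3: 98 + 102 + 90 + ? = 368, so (1,3) = 78.

74 94 78 122 / 118 82 98 70 / 114 86 102 66 / 62 106 90 110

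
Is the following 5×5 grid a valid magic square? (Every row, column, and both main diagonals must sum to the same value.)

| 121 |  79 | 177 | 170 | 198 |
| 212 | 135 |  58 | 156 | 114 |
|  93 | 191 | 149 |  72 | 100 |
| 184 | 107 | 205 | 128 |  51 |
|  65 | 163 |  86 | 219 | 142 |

No — anti-diagonal sums to 675 but row 3 sums to 605.

Row 1: 121 + 79 + 177 + 170 + 198 = 745.
Row 2: 212 + 135 + 58 + 156 + 114 = 675.
Row 3: 93 + 191 + 149 + 72 + 100 = 605.
Row 4: 184 + 107 + 205 + 128 + 51 = 675.
Row 5: 65 + 163 + 86 + 219 + 142 = 675.
Column 1: 121 + 212 + 93 + 184 + 65 = 675.
Column 2: 79 + 135 + 191 + 107 + 163 = 675.
Column 3: 177 + 58 + 149 + 205 + 86 = 675.
Column 4: 170 + 156 + 72 + 128 + 219 = 745.
Column 5: 198 + 114 + 100 + 51 + 142 = 605.
Main diagonal: 121 + 135 + 149 + 128 + 142 = 675.
Anti-diagonal: 198 + 156 + 149 + 107 + 65 = 675.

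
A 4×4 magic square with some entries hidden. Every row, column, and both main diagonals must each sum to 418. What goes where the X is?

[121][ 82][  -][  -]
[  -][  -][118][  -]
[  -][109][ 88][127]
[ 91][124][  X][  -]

From row 3, 418 − (109 + 88 + 127) gives (3,1) = 94.
From column 1, 418 − (121 + 94 + 91) gives (2,1) = 112.
Column 2: 82 + 109 + 124 + ? = 418, so (2,2) = 103.
Main diagonal: 121 + 103 + 88 + ? = 418, so (4,4) = 106.
Using anti-diagonal: 118 + 109 + 91 + ? → (1,4) = 418 − 318 = 100.
Row 1 must total 418; the given cells sum to 303, so (1,3) = 115.
The remaining cell in row 2 is (2,4) = 418 − 333 = 85.
Row 4 must total 418; the given cells sum to 321, so (4,3) = 97.

97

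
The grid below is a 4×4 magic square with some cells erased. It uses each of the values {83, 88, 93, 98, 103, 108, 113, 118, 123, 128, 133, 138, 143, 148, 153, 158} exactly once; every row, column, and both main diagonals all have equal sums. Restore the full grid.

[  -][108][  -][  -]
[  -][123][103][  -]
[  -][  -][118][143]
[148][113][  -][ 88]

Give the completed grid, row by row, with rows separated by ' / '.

The 16 entries sum to 1928, so each line sums to 1928/4 = 482.
The remaining cell in row 4 is (4,3) = 482 − 349 = 133.
Column 2 must total 482; the given cells sum to 344, so (3,2) = 138.
Column 3: 103 + 118 + 133 + ? = 482, so (1,3) = 128.
Main diagonal: 123 + 118 + 88 + ? = 482, so (1,1) = 153.
Anti-diagonal must total 482; the given cells sum to 389, so (1,4) = 93.
From row 3, 482 − (138 + 118 + 143) gives (3,1) = 83.
The remaining cell in column 1 is (2,1) = 482 − 384 = 98.
From column 4, 482 − (93 + 143 + 88) gives (2,4) = 158.

153 108 128 93 / 98 123 103 158 / 83 138 118 143 / 148 113 133 88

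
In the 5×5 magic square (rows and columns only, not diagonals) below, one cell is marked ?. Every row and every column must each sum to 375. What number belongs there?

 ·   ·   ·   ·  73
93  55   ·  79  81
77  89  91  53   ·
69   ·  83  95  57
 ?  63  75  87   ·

51

Row 2: 93 + 55 + 79 + 81 + ? = 375, so (2,3) = 67.
The remaining cell in row 3 is (3,5) = 375 − 310 = 65.
Row 4 must total 375; the given cells sum to 304, so (4,2) = 71.
Using column 2: 55 + 89 + 71 + 63 + ? → (1,2) = 375 − 278 = 97.
Column 3 needs 375; the known cells sum to 316, so (1,3) = 59.
From column 4, 375 − (79 + 53 + 95 + 87) gives (1,4) = 61.
Column 5: 73 + 81 + 65 + 57 + ? = 375, so (5,5) = 99.
The remaining cell in row 1 is (1,1) = 375 − 290 = 85.
Row 5: 63 + 75 + 87 + 99 + ? = 375, so (5,1) = 51.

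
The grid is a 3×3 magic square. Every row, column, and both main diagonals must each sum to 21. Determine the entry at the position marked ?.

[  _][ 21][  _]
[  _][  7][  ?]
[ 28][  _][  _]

35

Column 2 needs 21; the known cells sum to 28, so (3,2) = -7.
The remaining cell in anti-diagonal is (1,3) = 21 − 35 = -14.
Row 1 must total 21; the given cells sum to 7, so (1,1) = 14.
Using row 3: 28 + (-7) + ? → (3,3) = 21 − 21 = 0.
From column 1, 21 − (14 + 28) gives (2,1) = -21.
Column 3: -14 + 0 + ? = 21, so (2,3) = 35.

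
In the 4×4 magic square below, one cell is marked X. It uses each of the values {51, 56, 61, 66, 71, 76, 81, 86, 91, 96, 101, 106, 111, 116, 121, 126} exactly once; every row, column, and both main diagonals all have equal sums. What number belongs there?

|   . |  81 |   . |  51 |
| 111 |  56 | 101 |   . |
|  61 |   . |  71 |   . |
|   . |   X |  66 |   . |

91

The 16 entries sum to 1416, so each line sums to 1416/4 = 354.
Row 2 must total 354; the given cells sum to 268, so (2,4) = 86.
Column 3: 101 + 71 + 66 + ? = 354, so (1,3) = 116.
Row 1: 81 + 116 + 51 + ? = 354, so (1,1) = 106.
The remaining cell in column 1 is (4,1) = 354 − 278 = 76.
Main diagonal must total 354; the given cells sum to 233, so (4,4) = 121.
Using anti-diagonal: 51 + 101 + 76 + ? → (3,2) = 354 − 228 = 126.
From row 3, 354 − (61 + 126 + 71) gives (3,4) = 96.
From row 4, 354 − (76 + 66 + 121) gives (4,2) = 91.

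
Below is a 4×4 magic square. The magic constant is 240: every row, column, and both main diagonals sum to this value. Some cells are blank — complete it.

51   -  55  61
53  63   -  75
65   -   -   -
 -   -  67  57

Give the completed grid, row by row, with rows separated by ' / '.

Row 1: 51 + 55 + 61 + ? = 240, so (1,2) = 73.
Row 2: 53 + 63 + 75 + ? = 240, so (2,3) = 49.
The remaining cell in column 1 is (4,1) = 240 − 169 = 71.
Using column 3: 55 + 49 + 67 + ? → (3,3) = 240 − 171 = 69.
From column 4, 240 − (61 + 75 + 57) gives (3,4) = 47.
Anti-diagonal must total 240; the given cells sum to 181, so (3,2) = 59.
Using row 4: 71 + 67 + 57 + ? → (4,2) = 240 − 195 = 45.

51 73 55 61 / 53 63 49 75 / 65 59 69 47 / 71 45 67 57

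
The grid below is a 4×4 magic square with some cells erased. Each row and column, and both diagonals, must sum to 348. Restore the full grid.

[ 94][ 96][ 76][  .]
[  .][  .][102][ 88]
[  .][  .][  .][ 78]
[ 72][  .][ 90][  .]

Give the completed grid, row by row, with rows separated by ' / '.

94 96 76 82 / 84 74 102 88 / 98 92 80 78 / 72 86 90 100

Using row 1: 94 + 96 + 76 + ? → (1,4) = 348 − 266 = 82.
From column 3, 348 − (76 + 102 + 90) gives (3,3) = 80.
Column 4 needs 348; the known cells sum to 248, so (4,4) = 100.
Main diagonal: 94 + 80 + 100 + ? = 348, so (2,2) = 74.
Using anti-diagonal: 82 + 102 + 72 + ? → (3,2) = 348 − 256 = 92.
Row 2: 74 + 102 + 88 + ? = 348, so (2,1) = 84.
From row 3, 348 − (92 + 80 + 78) gives (3,1) = 98.
Using row 4: 72 + 90 + 100 + ? → (4,2) = 348 − 262 = 86.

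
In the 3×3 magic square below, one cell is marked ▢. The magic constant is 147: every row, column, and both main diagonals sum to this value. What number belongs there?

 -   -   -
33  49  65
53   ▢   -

57

Using column 1: 33 + 53 + ? → (1,1) = 147 − 86 = 61.
Using main diagonal: 61 + 49 + ? → (3,3) = 147 − 110 = 37.
Using anti-diagonal: 49 + 53 + ? → (1,3) = 147 − 102 = 45.
Row 1: 61 + 45 + ? = 147, so (1,2) = 41.
Row 3 needs 147; the known cells sum to 90, so (3,2) = 57.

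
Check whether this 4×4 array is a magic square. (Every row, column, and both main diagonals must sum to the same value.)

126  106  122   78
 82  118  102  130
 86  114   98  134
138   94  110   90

Yes

Row 1: 126 + 106 + 122 + 78 = 432.
Row 2: 82 + 118 + 102 + 130 = 432.
Row 3: 86 + 114 + 98 + 134 = 432.
Row 4: 138 + 94 + 110 + 90 = 432.
Column 1: 126 + 82 + 86 + 138 = 432.
Column 2: 106 + 118 + 114 + 94 = 432.
Column 3: 122 + 102 + 98 + 110 = 432.
Column 4: 78 + 130 + 134 + 90 = 432.
Main diagonal: 126 + 118 + 98 + 90 = 432.
Anti-diagonal: 78 + 102 + 114 + 138 = 432.
All lines sum to 432.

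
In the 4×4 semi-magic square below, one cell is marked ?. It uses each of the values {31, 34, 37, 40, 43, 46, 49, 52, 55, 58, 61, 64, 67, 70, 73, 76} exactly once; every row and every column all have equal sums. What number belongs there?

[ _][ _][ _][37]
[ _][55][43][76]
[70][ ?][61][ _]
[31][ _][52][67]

49

The 16 entries sum to 856, so each line sums to 856/4 = 214.
Using row 2: 55 + 43 + 76 + ? → (2,1) = 214 − 174 = 40.
Row 4 needs 214; the known cells sum to 150, so (4,2) = 64.
Column 1 must total 214; the given cells sum to 141, so (1,1) = 73.
Using column 3: 43 + 61 + 52 + ? → (1,3) = 214 − 156 = 58.
The remaining cell in column 4 is (3,4) = 214 − 180 = 34.
Row 1: 73 + 58 + 37 + ? = 214, so (1,2) = 46.
Using row 3: 70 + 61 + 34 + ? → (3,2) = 214 − 165 = 49.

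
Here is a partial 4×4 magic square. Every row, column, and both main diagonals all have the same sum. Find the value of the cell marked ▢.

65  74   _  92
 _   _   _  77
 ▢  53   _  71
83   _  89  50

Column 4 is complete and sums to 290; that is the magic constant.
Row 1 must total 290; the given cells sum to 231, so (1,3) = 59.
Row 4 needs 290; the known cells sum to 222, so (4,2) = 68.
Column 2: 74 + 53 + 68 + ? = 290, so (2,2) = 95.
Main diagonal needs 290; the known cells sum to 210, so (3,3) = 80.
From anti-diagonal, 290 − (92 + 53 + 83) gives (2,3) = 62.
From row 2, 290 − (95 + 62 + 77) gives (2,1) = 56.
Row 3 must total 290; the given cells sum to 204, so (3,1) = 86.

86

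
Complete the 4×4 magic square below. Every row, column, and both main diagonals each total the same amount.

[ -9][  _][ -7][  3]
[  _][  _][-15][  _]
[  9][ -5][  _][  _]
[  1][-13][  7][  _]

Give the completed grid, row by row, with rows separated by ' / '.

Anti-diagonal is already complete: 3 + -15 + -5 + 1 = -16, so that is the magic constant.
Using row 1: -9 + (-7) + 3 + ? → (1,2) = -16 − (-13) = -3.
Row 4: 1 + (-13) + 7 + ? = -16, so (4,4) = -11.
Column 1: -9 + 9 + 1 + ? = -16, so (2,1) = -17.
Column 2 must total -16; the given cells sum to -21, so (2,2) = 5.
Column 3 must total -16; the given cells sum to -15, so (3,3) = -1.
The remaining cell in row 2 is (2,4) = -16 − (-27) = 11.
Using row 3: 9 + (-5) + (-1) + ? → (3,4) = -16 − 3 = -19.

-9 -3 -7 3 / -17 5 -15 11 / 9 -5 -1 -19 / 1 -13 7 -11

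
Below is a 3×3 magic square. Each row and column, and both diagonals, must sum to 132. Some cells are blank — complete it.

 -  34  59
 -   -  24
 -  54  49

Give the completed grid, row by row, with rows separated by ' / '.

39 34 59 / 64 44 24 / 29 54 49

The remaining cell in row 1 is (1,1) = 132 − 93 = 39.
The remaining cell in row 3 is (3,1) = 132 − 103 = 29.
Column 1 needs 132; the known cells sum to 68, so (2,1) = 64.
The remaining cell in column 2 is (2,2) = 132 − 88 = 44.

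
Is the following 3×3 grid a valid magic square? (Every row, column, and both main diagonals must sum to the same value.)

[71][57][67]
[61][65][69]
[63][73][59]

Yes

Row 1: 71 + 57 + 67 = 195.
Row 2: 61 + 65 + 69 = 195.
Row 3: 63 + 73 + 59 = 195.
Column 1: 71 + 61 + 63 = 195.
Column 2: 57 + 65 + 73 = 195.
Column 3: 67 + 69 + 59 = 195.
Main diagonal: 71 + 65 + 59 = 195.
Anti-diagonal: 67 + 65 + 63 = 195.
All lines sum to 195.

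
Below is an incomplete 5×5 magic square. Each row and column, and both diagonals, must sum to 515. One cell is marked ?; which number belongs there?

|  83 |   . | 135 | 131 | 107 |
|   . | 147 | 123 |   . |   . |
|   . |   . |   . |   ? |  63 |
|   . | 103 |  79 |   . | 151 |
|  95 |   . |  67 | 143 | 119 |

Row 1 needs 515; the known cells sum to 456, so (1,2) = 59.
Row 5 must total 515; the given cells sum to 424, so (5,2) = 91.
Column 2 needs 515; the known cells sum to 400, so (3,2) = 115.
Column 3 needs 515; the known cells sum to 404, so (3,3) = 111.
From column 5, 515 − (107 + 63 + 151 + 119) gives (2,5) = 75.
Main diagonal needs 515; the known cells sum to 460, so (4,4) = 55.
Anti-diagonal needs 515; the known cells sum to 416, so (2,4) = 99.
Row 2: 147 + 123 + 99 + 75 + ? = 515, so (2,1) = 71.
Row 4 needs 515; the known cells sum to 388, so (4,1) = 127.
Column 1: 83 + 71 + 127 + 95 + ? = 515, so (3,1) = 139.
From column 4, 515 − (131 + 99 + 55 + 143) gives (3,4) = 87.

87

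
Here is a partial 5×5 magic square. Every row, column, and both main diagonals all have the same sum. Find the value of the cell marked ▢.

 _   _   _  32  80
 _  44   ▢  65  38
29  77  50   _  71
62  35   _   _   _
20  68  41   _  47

17

Anti-diagonal is complete and sums to 250; that is the magic constant.
The remaining cell in row 3 is (3,4) = 250 − 227 = 23.
The remaining cell in row 5 is (5,4) = 250 − 176 = 74.
Using column 2: 44 + 77 + 35 + 68 + ? → (1,2) = 250 − 224 = 26.
The remaining cell in column 4 is (4,4) = 250 − 194 = 56.
Column 5 needs 250; the known cells sum to 236, so (4,5) = 14.
Main diagonal must total 250; the given cells sum to 197, so (1,1) = 53.
The remaining cell in row 1 is (1,3) = 250 − 191 = 59.
Row 4: 62 + 35 + 56 + 14 + ? = 250, so (4,3) = 83.
Using column 1: 53 + 29 + 62 + 20 + ? → (2,1) = 250 − 164 = 86.
From column 3, 250 − (59 + 50 + 83 + 41) gives (2,3) = 17.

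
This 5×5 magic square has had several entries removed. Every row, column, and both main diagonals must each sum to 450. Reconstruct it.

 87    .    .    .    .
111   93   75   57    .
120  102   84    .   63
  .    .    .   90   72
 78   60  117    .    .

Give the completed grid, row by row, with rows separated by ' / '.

87 69 66 123 105 / 111 93 75 57 114 / 120 102 84 81 63 / 54 126 108 90 72 / 78 60 117 99 96

Using row 2: 111 + 93 + 75 + 57 + ? → (2,5) = 450 − 336 = 114.
Row 3: 120 + 102 + 84 + 63 + ? = 450, so (3,4) = 81.
Column 1: 87 + 111 + 120 + 78 + ? = 450, so (4,1) = 54.
Main diagonal needs 450; the known cells sum to 354, so (5,5) = 96.
From row 5, 450 − (78 + 60 + 117 + 96) gives (5,4) = 99.
Using column 4: 57 + 81 + 90 + 99 + ? → (1,4) = 450 − 327 = 123.
From column 5, 450 − (114 + 63 + 72 + 96) gives (1,5) = 105.
Anti-diagonal needs 450; the known cells sum to 324, so (4,2) = 126.
Row 4 needs 450; the known cells sum to 342, so (4,3) = 108.
From column 2, 450 − (93 + 102 + 126 + 60) gives (1,2) = 69.
From column 3, 450 − (75 + 84 + 108 + 117) gives (1,3) = 66.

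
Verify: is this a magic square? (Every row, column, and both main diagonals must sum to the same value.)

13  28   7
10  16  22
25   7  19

No — column 3 sums to 48 but column 2 sums to 51.

Row 1: 13 + 28 + 7 = 48.
Row 2: 10 + 16 + 22 = 48.
Row 3: 25 + 7 + 19 = 51.
Column 1: 13 + 10 + 25 = 48.
Column 2: 28 + 16 + 7 = 51.
Column 3: 7 + 22 + 19 = 48.
Main diagonal: 13 + 16 + 19 = 48.
Anti-diagonal: 7 + 16 + 25 = 48.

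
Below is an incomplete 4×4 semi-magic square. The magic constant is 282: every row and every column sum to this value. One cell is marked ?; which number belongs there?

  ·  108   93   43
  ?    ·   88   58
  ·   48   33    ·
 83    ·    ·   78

63

From row 1, 282 − (108 + 93 + 43) gives (1,1) = 38.
Column 3 must total 282; the given cells sum to 214, so (4,3) = 68.
Column 4 needs 282; the known cells sum to 179, so (3,4) = 103.
The remaining cell in row 3 is (3,1) = 282 − 184 = 98.
Row 4: 83 + 68 + 78 + ? = 282, so (4,2) = 53.
From column 1, 282 − (38 + 98 + 83) gives (2,1) = 63.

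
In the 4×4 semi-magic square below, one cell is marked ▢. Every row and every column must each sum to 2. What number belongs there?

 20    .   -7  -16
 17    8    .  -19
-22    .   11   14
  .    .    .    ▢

Using row 1: 20 + (-7) + (-16) + ? → (1,2) = 2 − (-3) = 5.
Row 2: 17 + 8 + (-19) + ? = 2, so (2,3) = -4.
Using row 3: -22 + 11 + 14 + ? → (3,2) = 2 − 3 = -1.
Column 1 must total 2; the given cells sum to 15, so (4,1) = -13.
Column 2 needs 2; the known cells sum to 12, so (4,2) = -10.
The remaining cell in column 3 is (4,3) = 2 − 0 = 2.
The remaining cell in column 4 is (4,4) = 2 − (-21) = 23.

23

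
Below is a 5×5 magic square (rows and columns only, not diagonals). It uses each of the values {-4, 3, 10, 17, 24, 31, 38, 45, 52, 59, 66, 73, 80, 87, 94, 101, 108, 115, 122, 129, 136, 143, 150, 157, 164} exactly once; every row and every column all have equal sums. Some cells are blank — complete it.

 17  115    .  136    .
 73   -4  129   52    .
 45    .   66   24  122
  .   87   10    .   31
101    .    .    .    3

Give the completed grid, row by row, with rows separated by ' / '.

17 115 38 136 94 / 73 -4 129 52 150 / 45 143 66 24 122 / 164 87 10 108 31 / 101 59 157 80 3

The 25 entries sum to 2000, so each line sums to 2000/5 = 400.
Row 2: 73 + (-4) + 129 + 52 + ? = 400, so (2,5) = 150.
Row 3: 45 + 66 + 24 + 122 + ? = 400, so (3,2) = 143.
Column 1: 17 + 73 + 45 + 101 + ? = 400, so (4,1) = 164.
Column 2 needs 400; the known cells sum to 341, so (5,2) = 59.
From column 5, 400 − (150 + 122 + 31 + 3) gives (1,5) = 94.
Row 1 must total 400; the given cells sum to 362, so (1,3) = 38.
Row 4 needs 400; the known cells sum to 292, so (4,4) = 108.
Column 3: 38 + 129 + 66 + 10 + ? = 400, so (5,3) = 157.
The remaining cell in column 4 is (5,4) = 400 − 320 = 80.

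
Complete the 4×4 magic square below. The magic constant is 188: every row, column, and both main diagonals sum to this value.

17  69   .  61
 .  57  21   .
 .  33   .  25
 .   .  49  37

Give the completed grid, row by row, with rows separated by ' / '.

17 69 41 61 / 45 57 21 65 / 53 33 77 25 / 73 29 49 37

Row 1: 17 + 69 + 61 + ? = 188, so (1,3) = 41.
Column 2 needs 188; the known cells sum to 159, so (4,2) = 29.
Column 3 needs 188; the known cells sum to 111, so (3,3) = 77.
From column 4, 188 − (61 + 25 + 37) gives (2,4) = 65.
Anti-diagonal needs 188; the known cells sum to 115, so (4,1) = 73.
Row 2 needs 188; the known cells sum to 143, so (2,1) = 45.
Row 3 needs 188; the known cells sum to 135, so (3,1) = 53.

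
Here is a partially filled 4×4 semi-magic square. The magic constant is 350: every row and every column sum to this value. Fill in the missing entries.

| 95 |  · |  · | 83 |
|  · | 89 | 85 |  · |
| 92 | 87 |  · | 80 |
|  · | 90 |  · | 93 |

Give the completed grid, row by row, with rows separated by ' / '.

From row 3, 350 − (92 + 87 + 80) gives (3,3) = 91.
Column 2: 89 + 87 + 90 + ? = 350, so (1,2) = 84.
From column 4, 350 − (83 + 80 + 93) gives (2,4) = 94.
Row 1 must total 350; the given cells sum to 262, so (1,3) = 88.
Row 2 needs 350; the known cells sum to 268, so (2,1) = 82.
Column 1 needs 350; the known cells sum to 269, so (4,1) = 81.
Column 3: 88 + 85 + 91 + ? = 350, so (4,3) = 86.

95 84 88 83 / 82 89 85 94 / 92 87 91 80 / 81 90 86 93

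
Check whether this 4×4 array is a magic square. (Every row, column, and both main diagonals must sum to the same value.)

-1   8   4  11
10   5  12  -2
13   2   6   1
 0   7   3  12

Row 1: -1 + 8 + 4 + 11 = 22.
Row 2: 10 + 5 + 12 + (-2) = 25.
Row 3: 13 + 2 + 6 + 1 = 22.
Row 4: 0 + 7 + 3 + 12 = 22.
Column 1: -1 + 10 + 13 + 0 = 22.
Column 2: 8 + 5 + 2 + 7 = 22.
Column 3: 4 + 12 + 6 + 3 = 25.
Column 4: 11 + (-2) + 1 + 12 = 22.
Main diagonal: -1 + 5 + 6 + 12 = 22.
Anti-diagonal: 11 + 12 + 2 + 0 = 25.

No — row 4 sums to 22 but row 2 sums to 25.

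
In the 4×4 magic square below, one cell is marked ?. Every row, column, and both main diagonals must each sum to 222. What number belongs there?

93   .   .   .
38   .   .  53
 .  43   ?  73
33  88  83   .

Row 4 must total 222; the given cells sum to 204, so (4,4) = 18.
Column 1 needs 222; the known cells sum to 164, so (3,1) = 58.
Column 4 must total 222; the given cells sum to 144, so (1,4) = 78.
Anti-diagonal must total 222; the given cells sum to 154, so (2,3) = 68.
Using row 2: 38 + 68 + 53 + ? → (2,2) = 222 − 159 = 63.
Row 3 needs 222; the known cells sum to 174, so (3,3) = 48.

48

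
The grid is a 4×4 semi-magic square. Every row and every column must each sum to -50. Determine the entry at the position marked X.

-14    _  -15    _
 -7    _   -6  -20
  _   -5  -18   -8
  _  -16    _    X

Row 2 must total -50; the given cells sum to -33, so (2,2) = -17.
The remaining cell in row 3 is (3,1) = -50 − (-31) = -19.
Column 1 must total -50; the given cells sum to -40, so (4,1) = -10.
From column 2, -50 − (-17 + (-5) + (-16)) gives (1,2) = -12.
Column 3 must total -50; the given cells sum to -39, so (4,3) = -11.
Row 1: -14 + (-12) + (-15) + ? = -50, so (1,4) = -9.
From row 4, -50 − (-10 + (-16) + (-11)) gives (4,4) = -13.

-13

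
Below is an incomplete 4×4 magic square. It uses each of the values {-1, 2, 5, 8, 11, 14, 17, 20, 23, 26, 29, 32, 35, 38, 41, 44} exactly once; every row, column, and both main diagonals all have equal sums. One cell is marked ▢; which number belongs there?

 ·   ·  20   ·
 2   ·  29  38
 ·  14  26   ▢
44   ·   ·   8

The 16 entries sum to 344, so each line sums to 344/4 = 86.
The remaining cell in row 2 is (2,2) = 86 − 69 = 17.
Using column 3: 20 + 29 + 26 + ? → (4,3) = 86 − 75 = 11.
The remaining cell in main diagonal is (1,1) = 86 − 51 = 35.
Anti-diagonal must total 86; the given cells sum to 87, so (1,4) = -1.
Using row 1: 35 + 20 + (-1) + ? → (1,2) = 86 − 54 = 32.
The remaining cell in row 4 is (4,2) = 86 − 63 = 23.
From column 1, 86 − (35 + 2 + 44) gives (3,1) = 5.
Column 4 must total 86; the given cells sum to 45, so (3,4) = 41.

41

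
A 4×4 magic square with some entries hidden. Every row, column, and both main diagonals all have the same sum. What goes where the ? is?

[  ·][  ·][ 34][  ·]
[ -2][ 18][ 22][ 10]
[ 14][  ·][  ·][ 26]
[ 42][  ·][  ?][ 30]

-14

Row 2 is complete and sums to 48; that is the magic constant.
From column 1, 48 − (-2 + 14 + 42) gives (1,1) = -6.
Column 4 needs 48; the known cells sum to 66, so (1,4) = -18.
Main diagonal must total 48; the given cells sum to 42, so (3,3) = 6.
Using anti-diagonal: -18 + 22 + 42 + ? → (3,2) = 48 − 46 = 2.
Row 1 needs 48; the known cells sum to 10, so (1,2) = 38.
The remaining cell in column 2 is (4,2) = 48 − 58 = -10.
Column 3: 34 + 22 + 6 + ? = 48, so (4,3) = -14.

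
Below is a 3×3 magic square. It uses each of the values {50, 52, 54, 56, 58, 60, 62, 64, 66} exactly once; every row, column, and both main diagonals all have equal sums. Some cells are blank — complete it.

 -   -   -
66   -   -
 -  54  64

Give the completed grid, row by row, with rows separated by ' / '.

The 9 entries sum to 522, so each line sums to 522/3 = 174.
Row 3 must total 174; the given cells sum to 118, so (3,1) = 56.
Column 1 needs 174; the known cells sum to 122, so (1,1) = 52.
Main diagonal needs 174; the known cells sum to 116, so (2,2) = 58.
Anti-diagonal needs 174; the known cells sum to 114, so (1,3) = 60.
From row 1, 174 − (52 + 60) gives (1,2) = 62.
Using row 2: 66 + 58 + ? → (2,3) = 174 − 124 = 50.

52 62 60 / 66 58 50 / 56 54 64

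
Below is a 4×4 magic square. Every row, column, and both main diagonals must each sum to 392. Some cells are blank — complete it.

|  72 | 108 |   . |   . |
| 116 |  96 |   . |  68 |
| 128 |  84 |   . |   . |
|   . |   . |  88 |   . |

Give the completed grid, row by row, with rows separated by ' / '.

72 108 92 120 / 116 96 112 68 / 128 84 100 80 / 76 104 88 124

The remaining cell in row 2 is (2,3) = 392 − 280 = 112.
Using column 1: 72 + 116 + 128 + ? → (4,1) = 392 − 316 = 76.
From column 2, 392 − (108 + 96 + 84) gives (4,2) = 104.
The remaining cell in anti-diagonal is (1,4) = 392 − 272 = 120.
Using row 1: 72 + 108 + 120 + ? → (1,3) = 392 − 300 = 92.
Row 4 must total 392; the given cells sum to 268, so (4,4) = 124.
Using column 3: 92 + 112 + 88 + ? → (3,3) = 392 − 292 = 100.
The remaining cell in column 4 is (3,4) = 392 − 312 = 80.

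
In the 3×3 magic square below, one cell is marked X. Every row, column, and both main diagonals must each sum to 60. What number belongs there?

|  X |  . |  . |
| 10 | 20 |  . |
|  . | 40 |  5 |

35

Row 2 needs 60; the known cells sum to 30, so (2,3) = 30.
Row 3: 40 + 5 + ? = 60, so (3,1) = 15.
From column 1, 60 − (10 + 15) gives (1,1) = 35.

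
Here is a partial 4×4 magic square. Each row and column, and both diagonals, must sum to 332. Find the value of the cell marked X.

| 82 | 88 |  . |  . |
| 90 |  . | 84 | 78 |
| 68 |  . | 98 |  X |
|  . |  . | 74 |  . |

96

The remaining cell in row 2 is (2,2) = 332 − 252 = 80.
From column 1, 332 − (82 + 90 + 68) gives (4,1) = 92.
Column 3 must total 332; the given cells sum to 256, so (1,3) = 76.
Main diagonal needs 332; the known cells sum to 260, so (4,4) = 72.
The remaining cell in row 1 is (1,4) = 332 − 246 = 86.
From row 4, 332 − (92 + 74 + 72) gives (4,2) = 94.
Column 2 must total 332; the given cells sum to 262, so (3,2) = 70.
From column 4, 332 − (86 + 78 + 72) gives (3,4) = 96.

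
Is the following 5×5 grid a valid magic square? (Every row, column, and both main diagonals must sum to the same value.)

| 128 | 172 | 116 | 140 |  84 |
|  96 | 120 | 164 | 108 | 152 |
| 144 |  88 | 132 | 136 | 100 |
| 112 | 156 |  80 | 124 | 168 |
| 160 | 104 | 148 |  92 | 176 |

No — row 5 sums to 680 but row 3 sums to 600.

Row 1: 128 + 172 + 116 + 140 + 84 = 640.
Row 2: 96 + 120 + 164 + 108 + 152 = 640.
Row 3: 144 + 88 + 132 + 136 + 100 = 600.
Row 4: 112 + 156 + 80 + 124 + 168 = 640.
Row 5: 160 + 104 + 148 + 92 + 176 = 680.
Column 1: 128 + 96 + 144 + 112 + 160 = 640.
Column 2: 172 + 120 + 88 + 156 + 104 = 640.
Column 3: 116 + 164 + 132 + 80 + 148 = 640.
Column 4: 140 + 108 + 136 + 124 + 92 = 600.
Column 5: 84 + 152 + 100 + 168 + 176 = 680.
Main diagonal: 128 + 120 + 132 + 124 + 176 = 680.
Anti-diagonal: 84 + 108 + 132 + 156 + 160 = 640.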